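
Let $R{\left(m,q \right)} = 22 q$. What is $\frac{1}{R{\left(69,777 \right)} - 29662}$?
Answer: $- \frac{1}{12568} \approx -7.9567 \cdot 10^{-5}$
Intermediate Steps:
$\frac{1}{R{\left(69,777 \right)} - 29662} = \frac{1}{22 \cdot 777 - 29662} = \frac{1}{17094 - 29662} = \frac{1}{-12568} = - \frac{1}{12568}$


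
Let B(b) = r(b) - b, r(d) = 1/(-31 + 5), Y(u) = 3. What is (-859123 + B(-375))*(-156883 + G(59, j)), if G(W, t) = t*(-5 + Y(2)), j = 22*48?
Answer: 3549952753755/26 ≈ 1.3654e+11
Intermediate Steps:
j = 1056
G(W, t) = -2*t (G(W, t) = t*(-5 + 3) = t*(-2) = -2*t)
r(d) = -1/26 (r(d) = 1/(-26) = -1/26)
B(b) = -1/26 - b
(-859123 + B(-375))*(-156883 + G(59, j)) = (-859123 + (-1/26 - 1*(-375)))*(-156883 - 2*1056) = (-859123 + (-1/26 + 375))*(-156883 - 2112) = (-859123 + 9749/26)*(-158995) = -22327449/26*(-158995) = 3549952753755/26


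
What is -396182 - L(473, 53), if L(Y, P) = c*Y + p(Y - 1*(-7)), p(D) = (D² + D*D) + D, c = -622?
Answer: -563256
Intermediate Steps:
p(D) = D + 2*D² (p(D) = (D² + D²) + D = 2*D² + D = D + 2*D²)
L(Y, P) = -622*Y + (7 + Y)*(15 + 2*Y) (L(Y, P) = -622*Y + (Y - 1*(-7))*(1 + 2*(Y - 1*(-7))) = -622*Y + (Y + 7)*(1 + 2*(Y + 7)) = -622*Y + (7 + Y)*(1 + 2*(7 + Y)) = -622*Y + (7 + Y)*(1 + (14 + 2*Y)) = -622*Y + (7 + Y)*(15 + 2*Y))
-396182 - L(473, 53) = -396182 - (105 - 593*473 + 2*473²) = -396182 - (105 - 280489 + 2*223729) = -396182 - (105 - 280489 + 447458) = -396182 - 1*167074 = -396182 - 167074 = -563256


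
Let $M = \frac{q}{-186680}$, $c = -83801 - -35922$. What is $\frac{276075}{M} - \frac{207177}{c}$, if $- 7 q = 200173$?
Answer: $\frac{17273049871434621}{9584083067} \approx 1.8023 \cdot 10^{6}$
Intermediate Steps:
$q = - \frac{200173}{7}$ ($q = \left(- \frac{1}{7}\right) 200173 = - \frac{200173}{7} \approx -28596.0$)
$c = -47879$ ($c = -83801 + 35922 = -47879$)
$M = \frac{200173}{1306760}$ ($M = - \frac{200173}{7 \left(-186680\right)} = \left(- \frac{200173}{7}\right) \left(- \frac{1}{186680}\right) = \frac{200173}{1306760} \approx 0.15318$)
$\frac{276075}{M} - \frac{207177}{c} = \frac{276075}{\frac{200173}{1306760}} - \frac{207177}{-47879} = 276075 \cdot \frac{1306760}{200173} - - \frac{207177}{47879} = \frac{360763767000}{200173} + \frac{207177}{47879} = \frac{17273049871434621}{9584083067}$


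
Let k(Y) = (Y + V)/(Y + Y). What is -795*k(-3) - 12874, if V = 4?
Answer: -25483/2 ≈ -12742.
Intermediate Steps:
k(Y) = (4 + Y)/(2*Y) (k(Y) = (Y + 4)/(Y + Y) = (4 + Y)/((2*Y)) = (4 + Y)*(1/(2*Y)) = (4 + Y)/(2*Y))
-795*k(-3) - 12874 = -795*(4 - 3)/(2*(-3)) - 12874 = -795*(-1)/(2*3) - 12874 = -795*(-⅙) - 12874 = 265/2 - 12874 = -25483/2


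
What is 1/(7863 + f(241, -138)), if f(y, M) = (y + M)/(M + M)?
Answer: 276/2170085 ≈ 0.00012718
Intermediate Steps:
f(y, M) = (M + y)/(2*M) (f(y, M) = (M + y)/((2*M)) = (M + y)*(1/(2*M)) = (M + y)/(2*M))
1/(7863 + f(241, -138)) = 1/(7863 + (½)*(-138 + 241)/(-138)) = 1/(7863 + (½)*(-1/138)*103) = 1/(7863 - 103/276) = 1/(2170085/276) = 276/2170085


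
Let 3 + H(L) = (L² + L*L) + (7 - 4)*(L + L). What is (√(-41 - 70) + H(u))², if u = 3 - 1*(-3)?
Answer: (105 + I*√111)² ≈ 10914.0 + 2212.5*I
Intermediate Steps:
u = 6 (u = 3 + 3 = 6)
H(L) = -3 + 2*L² + 6*L (H(L) = -3 + ((L² + L*L) + (7 - 4)*(L + L)) = -3 + ((L² + L²) + 3*(2*L)) = -3 + (2*L² + 6*L) = -3 + 2*L² + 6*L)
(√(-41 - 70) + H(u))² = (√(-41 - 70) + (-3 + 2*6² + 6*6))² = (√(-111) + (-3 + 2*36 + 36))² = (I*√111 + (-3 + 72 + 36))² = (I*√111 + 105)² = (105 + I*√111)²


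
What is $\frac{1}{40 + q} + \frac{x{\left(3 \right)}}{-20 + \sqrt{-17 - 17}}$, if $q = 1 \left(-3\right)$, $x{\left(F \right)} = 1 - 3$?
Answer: $\frac{957}{8029} + \frac{i \sqrt{34}}{217} \approx 0.11919 + 0.026871 i$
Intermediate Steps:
$x{\left(F \right)} = -2$
$q = -3$
$\frac{1}{40 + q} + \frac{x{\left(3 \right)}}{-20 + \sqrt{-17 - 17}} = \frac{1}{40 - 3} - \frac{2}{-20 + \sqrt{-17 - 17}} = \frac{1}{37} - \frac{2}{-20 + \sqrt{-34}} = \frac{1}{37} - \frac{2}{-20 + i \sqrt{34}}$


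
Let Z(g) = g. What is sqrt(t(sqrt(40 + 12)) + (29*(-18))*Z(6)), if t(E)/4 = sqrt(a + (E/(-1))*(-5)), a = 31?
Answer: 2*sqrt(-783 + sqrt(31 + 10*sqrt(13))) ≈ 55.671*I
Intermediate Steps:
t(E) = 4*sqrt(31 + 5*E) (t(E) = 4*sqrt(31 + (E/(-1))*(-5)) = 4*sqrt(31 + (E*(-1))*(-5)) = 4*sqrt(31 - E*(-5)) = 4*sqrt(31 + 5*E))
sqrt(t(sqrt(40 + 12)) + (29*(-18))*Z(6)) = sqrt(4*sqrt(31 + 5*sqrt(40 + 12)) + (29*(-18))*6) = sqrt(4*sqrt(31 + 5*sqrt(52)) - 522*6) = sqrt(4*sqrt(31 + 5*(2*sqrt(13))) - 3132) = sqrt(4*sqrt(31 + 10*sqrt(13)) - 3132) = sqrt(-3132 + 4*sqrt(31 + 10*sqrt(13)))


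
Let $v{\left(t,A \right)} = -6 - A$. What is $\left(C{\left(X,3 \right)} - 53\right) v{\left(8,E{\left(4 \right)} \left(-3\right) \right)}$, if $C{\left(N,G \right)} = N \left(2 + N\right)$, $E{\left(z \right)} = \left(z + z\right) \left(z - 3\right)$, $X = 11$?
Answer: $1620$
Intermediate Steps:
$E{\left(z \right)} = 2 z \left(-3 + z\right)$
$\left(C{\left(X,3 \right)} - 53\right) v{\left(8,E{\left(4 \right)} \left(-3\right) \right)} = \left(11 \left(2 + 11\right) - 53\right) \left(-6 - 2 \cdot 4 \left(-3 + 4\right) \left(-3\right)\right) = \left(11 \cdot 13 - 53\right) \left(-6 - 2 \cdot 4 \cdot 1 \left(-3\right)\right) = \left(143 - 53\right) \left(-6 - 8 \left(-3\right)\right) = 90 \left(-6 - -24\right) = 90 \left(-6 + 24\right) = 90 \cdot 18 = 1620$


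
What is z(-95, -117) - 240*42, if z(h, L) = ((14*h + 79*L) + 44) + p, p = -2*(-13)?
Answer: -20583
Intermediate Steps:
p = 26
z(h, L) = 70 + 14*h + 79*L (z(h, L) = ((14*h + 79*L) + 44) + 26 = (44 + 14*h + 79*L) + 26 = 70 + 14*h + 79*L)
z(-95, -117) - 240*42 = (70 + 14*(-95) + 79*(-117)) - 240*42 = (70 - 1330 - 9243) - 10080 = -10503 - 10080 = -20583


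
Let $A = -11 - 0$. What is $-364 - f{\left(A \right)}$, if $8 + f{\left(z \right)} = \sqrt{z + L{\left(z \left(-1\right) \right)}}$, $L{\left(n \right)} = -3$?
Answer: $-356 - i \sqrt{14} \approx -356.0 - 3.7417 i$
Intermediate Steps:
$A = -11$ ($A = -11 + 0 = -11$)
$f{\left(z \right)} = -8 + \sqrt{-3 + z}$ ($f{\left(z \right)} = -8 + \sqrt{z - 3} = -8 + \sqrt{-3 + z}$)
$-364 - f{\left(A \right)} = -364 - \left(-8 + \sqrt{-3 - 11}\right) = -364 - \left(-8 + \sqrt{-14}\right) = -364 - \left(-8 + i \sqrt{14}\right) = -364 + \left(8 - i \sqrt{14}\right) = -356 - i \sqrt{14}$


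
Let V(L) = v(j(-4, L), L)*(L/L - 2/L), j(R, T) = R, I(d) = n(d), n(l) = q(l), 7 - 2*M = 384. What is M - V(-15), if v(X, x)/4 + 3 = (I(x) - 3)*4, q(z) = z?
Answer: 303/2 ≈ 151.50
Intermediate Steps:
M = -377/2 (M = 7/2 - 1/2*384 = 7/2 - 192 = -377/2 ≈ -188.50)
n(l) = l
I(d) = d
v(X, x) = -60 + 16*x (v(X, x) = -12 + 4*((x - 3)*4) = -12 + 4*((-3 + x)*4) = -12 + 4*(-12 + 4*x) = -12 + (-48 + 16*x) = -60 + 16*x)
V(L) = (1 - 2/L)*(-60 + 16*L) (V(L) = (-60 + 16*L)*(L/L - 2/L) = (-60 + 16*L)*(1 - 2/L) = (1 - 2/L)*(-60 + 16*L))
M - V(-15) = -377/2 - (-92 + 16*(-15) + 120/(-15)) = -377/2 - (-92 - 240 + 120*(-1/15)) = -377/2 - (-92 - 240 - 8) = -377/2 - 1*(-340) = -377/2 + 340 = 303/2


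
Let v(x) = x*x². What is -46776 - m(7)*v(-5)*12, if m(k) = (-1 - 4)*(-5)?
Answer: -9276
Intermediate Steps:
m(k) = 25 (m(k) = -5*(-5) = 25)
v(x) = x³
-46776 - m(7)*v(-5)*12 = -46776 - 25*(-5)³*12 = -46776 - 25*(-125)*12 = -46776 - (-3125)*12 = -46776 - 1*(-37500) = -46776 + 37500 = -9276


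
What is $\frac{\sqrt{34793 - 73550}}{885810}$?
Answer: $\frac{i \sqrt{38757}}{885810} \approx 0.00022225 i$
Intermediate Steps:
$\frac{\sqrt{34793 - 73550}}{885810} = \sqrt{-38757} \cdot \frac{1}{885810} = i \sqrt{38757} \cdot \frac{1}{885810} = \frac{i \sqrt{38757}}{885810}$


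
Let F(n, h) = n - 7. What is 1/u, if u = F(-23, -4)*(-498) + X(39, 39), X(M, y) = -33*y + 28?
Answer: 1/13681 ≈ 7.3094e-5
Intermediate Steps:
F(n, h) = -7 + n
X(M, y) = 28 - 33*y
u = 13681 (u = (-7 - 23)*(-498) + (28 - 33*39) = -30*(-498) + (28 - 1287) = 14940 - 1259 = 13681)
1/u = 1/13681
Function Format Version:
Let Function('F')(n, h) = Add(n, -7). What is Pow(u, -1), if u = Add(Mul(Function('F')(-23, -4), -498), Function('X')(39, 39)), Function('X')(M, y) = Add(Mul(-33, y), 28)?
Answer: Rational(1, 13681) ≈ 7.3094e-5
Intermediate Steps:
Function('F')(n, h) = Add(-7, n)
Function('X')(M, y) = Add(28, Mul(-33, y))
u = 13681 (u = Add(Mul(Add(-7, -23), -498), Add(28, Mul(-33, 39))) = Add(Mul(-30, -498), Add(28, -1287)) = Add(14940, -1259) = 13681)
Pow(u, -1) = Pow(13681, -1) = Rational(1, 13681)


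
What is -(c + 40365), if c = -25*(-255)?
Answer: -46740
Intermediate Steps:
c = 6375
-(c + 40365) = -(6375 + 40365) = -1*46740 = -46740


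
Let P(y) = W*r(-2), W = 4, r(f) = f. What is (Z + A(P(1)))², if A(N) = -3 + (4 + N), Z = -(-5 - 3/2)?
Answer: ¼ ≈ 0.25000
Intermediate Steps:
Z = 13/2 (Z = -(-5 - 3*½) = -(-5 - 3/2) = -1*(-13/2) = 13/2 ≈ 6.5000)
P(y) = -8 (P(y) = 4*(-2) = -8)
A(N) = 1 + N
(Z + A(P(1)))² = (13/2 + (1 - 8))² = (13/2 - 7)² = (-½)² = ¼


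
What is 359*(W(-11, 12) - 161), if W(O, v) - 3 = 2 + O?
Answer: -59953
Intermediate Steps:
W(O, v) = 5 + O (W(O, v) = 3 + (2 + O) = 5 + O)
359*(W(-11, 12) - 161) = 359*((5 - 11) - 161) = 359*(-6 - 161) = 359*(-167) = -59953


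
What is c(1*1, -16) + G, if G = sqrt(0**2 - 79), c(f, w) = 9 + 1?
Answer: 10 + I*sqrt(79) ≈ 10.0 + 8.8882*I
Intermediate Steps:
c(f, w) = 10
G = I*sqrt(79) (G = sqrt(0 - 79) = sqrt(-79) = I*sqrt(79) ≈ 8.8882*I)
c(1*1, -16) + G = 10 + I*sqrt(79)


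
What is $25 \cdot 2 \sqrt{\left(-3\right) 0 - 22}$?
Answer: $50 i \sqrt{22} \approx 234.52 i$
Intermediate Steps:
$25 \cdot 2 \sqrt{\left(-3\right) 0 - 22} = 50 \sqrt{0 - 22} = 50 \sqrt{-22} = 50 i \sqrt{22}$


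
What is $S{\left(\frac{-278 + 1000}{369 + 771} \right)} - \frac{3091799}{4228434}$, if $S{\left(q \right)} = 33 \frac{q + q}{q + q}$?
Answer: $\frac{136446523}{4228434} \approx 32.269$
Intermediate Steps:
$S{\left(q \right)} = 33$ ($S{\left(q \right)} = 33 \frac{2 q}{2 q} = 33 \cdot 2 q \frac{1}{2 q} = 33 \cdot 1 = 33$)
$S{\left(\frac{-278 + 1000}{369 + 771} \right)} - \frac{3091799}{4228434} = 33 - \frac{3091799}{4228434} = \frac{136446523}{4228434}$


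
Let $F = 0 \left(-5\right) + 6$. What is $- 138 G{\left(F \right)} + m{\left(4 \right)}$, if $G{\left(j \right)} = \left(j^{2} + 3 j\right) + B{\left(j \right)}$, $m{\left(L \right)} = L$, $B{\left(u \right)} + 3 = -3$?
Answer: $-6620$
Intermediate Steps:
$B{\left(u \right)} = -6$ ($B{\left(u \right)} = -3 - 3 = -6$)
$F = 6$ ($F = 0 + 6 = 6$)
$G{\left(j \right)} = -6 + j^{2} + 3 j$ ($G{\left(j \right)} = \left(j^{2} + 3 j\right) - 6 = -6 + j^{2} + 3 j$)
$- 138 G{\left(F \right)} + m{\left(4 \right)} = - 138 \left(-6 + 6^{2} + 3 \cdot 6\right) + 4 = - 138 \left(-6 + 36 + 18\right) + 4 = \left(-138\right) 48 + 4 = -6624 + 4 = -6620$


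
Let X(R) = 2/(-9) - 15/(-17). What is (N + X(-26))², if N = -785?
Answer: 14400960016/23409 ≈ 6.1519e+5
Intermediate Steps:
X(R) = 101/153 (X(R) = 2*(-⅑) - 15*(-1/17) = -2/9 + 15/17 = 101/153)
(N + X(-26))² = (-785 + 101/153)² = (-120004/153)² = 14400960016/23409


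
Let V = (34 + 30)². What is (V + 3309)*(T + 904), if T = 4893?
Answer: 42926785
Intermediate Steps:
V = 4096 (V = 64² = 4096)
(V + 3309)*(T + 904) = (4096 + 3309)*(4893 + 904) = 7405*5797 = 42926785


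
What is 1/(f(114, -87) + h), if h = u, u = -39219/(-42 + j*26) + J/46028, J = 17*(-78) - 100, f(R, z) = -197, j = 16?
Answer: -126577/38212915 ≈ -0.0033124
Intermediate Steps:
J = -1426 (J = -1326 - 100 = -1426)
u = -13277246/126577 (u = -39219/(-42 + 16*26) - 1426/46028 = -39219/(-42 + 416) - 1426*1/46028 = -39219/374 - 713/23014 = -39219*1/374 - 713/23014 = -2307/22 - 713/23014 = -13277246/126577 ≈ -104.89)
h = -13277246/126577 ≈ -104.89
1/(f(114, -87) + h) = 1/(-197 - 13277246/126577) = 1/(-38212915/126577) = -126577/38212915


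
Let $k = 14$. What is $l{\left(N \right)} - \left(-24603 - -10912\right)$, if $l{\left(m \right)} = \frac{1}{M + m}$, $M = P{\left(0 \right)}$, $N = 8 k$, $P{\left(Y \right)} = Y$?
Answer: $\frac{1533393}{112} \approx 13691.0$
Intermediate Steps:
$N = 112$ ($N = 8 \cdot 14 = 112$)
$M = 0$
$l{\left(m \right)} = \frac{1}{m}$ ($l{\left(m \right)} = \frac{1}{0 + m} = \frac{1}{m}$)
$l{\left(N \right)} - \left(-24603 - -10912\right) = \frac{1}{112} - \left(-24603 - -10912\right) = \frac{1}{112} - \left(-24603 + 10912\right) = \frac{1}{112} - -13691 = \frac{1}{112} + 13691 = \frac{1533393}{112}$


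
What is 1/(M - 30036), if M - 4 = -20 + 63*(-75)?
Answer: -1/34777 ≈ -2.8755e-5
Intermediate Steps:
M = -4741 (M = 4 + (-20 + 63*(-75)) = 4 + (-20 - 4725) = 4 - 4745 = -4741)
1/(M - 30036) = 1/(-4741 - 30036) = 1/(-34777) = -1/34777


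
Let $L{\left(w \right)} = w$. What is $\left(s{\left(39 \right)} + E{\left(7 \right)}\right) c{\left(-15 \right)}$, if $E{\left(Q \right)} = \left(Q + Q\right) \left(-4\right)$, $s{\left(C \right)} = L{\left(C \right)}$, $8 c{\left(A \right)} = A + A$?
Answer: $\frac{255}{4} \approx 63.75$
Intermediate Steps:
$c{\left(A \right)} = \frac{A}{4}$ ($c{\left(A \right)} = \frac{A + A}{8} = \frac{2 A}{8} = \frac{A}{4}$)
$s{\left(C \right)} = C$
$E{\left(Q \right)} = - 8 Q$ ($E{\left(Q \right)} = 2 Q \left(-4\right) = - 8 Q$)
$\left(s{\left(39 \right)} + E{\left(7 \right)}\right) c{\left(-15 \right)} = \left(39 - 56\right) \frac{1}{4} \left(-15\right) = \left(39 - 56\right) \left(- \frac{15}{4}\right) = \left(-17\right) \left(- \frac{15}{4}\right) = \frac{255}{4}$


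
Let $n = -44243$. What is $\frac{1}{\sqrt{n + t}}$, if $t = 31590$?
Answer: $- \frac{i \sqrt{12653}}{12653} \approx - 0.00889 i$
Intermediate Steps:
$\frac{1}{\sqrt{n + t}} = \frac{1}{\sqrt{-44243 + 31590}} = \frac{1}{\sqrt{-12653}} = \frac{1}{i \sqrt{12653}} = - \frac{i \sqrt{12653}}{12653}$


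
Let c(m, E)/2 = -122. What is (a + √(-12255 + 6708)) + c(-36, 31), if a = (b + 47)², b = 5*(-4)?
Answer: 485 + 43*I*√3 ≈ 485.0 + 74.478*I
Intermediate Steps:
b = -20
c(m, E) = -244 (c(m, E) = 2*(-122) = -244)
a = 729 (a = (-20 + 47)² = 27² = 729)
(a + √(-12255 + 6708)) + c(-36, 31) = (729 + √(-12255 + 6708)) - 244 = (729 + √(-5547)) - 244 = (729 + 43*I*√3) - 244 = 485 + 43*I*√3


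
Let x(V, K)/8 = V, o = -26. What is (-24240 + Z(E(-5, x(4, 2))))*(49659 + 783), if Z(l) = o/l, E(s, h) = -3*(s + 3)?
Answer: -1222932662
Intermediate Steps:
x(V, K) = 8*V
E(s, h) = -9 - 3*s (E(s, h) = -3*(3 + s) = -9 - 3*s)
Z(l) = -26/l
(-24240 + Z(E(-5, x(4, 2))))*(49659 + 783) = (-24240 - 26/(-9 - 3*(-5)))*(49659 + 783) = (-24240 - 26/(-9 + 15))*50442 = (-24240 - 26/6)*50442 = (-24240 - 26*⅙)*50442 = (-24240 - 13/3)*50442 = -72733/3*50442 = -1222932662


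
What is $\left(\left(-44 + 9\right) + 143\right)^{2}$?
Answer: $11664$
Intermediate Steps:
$\left(\left(-44 + 9\right) + 143\right)^{2} = \left(-35 + 143\right)^{2} = 108^{2} = 11664$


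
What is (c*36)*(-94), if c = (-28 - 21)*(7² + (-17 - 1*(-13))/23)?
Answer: 186211368/23 ≈ 8.0961e+6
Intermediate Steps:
c = -55027/23 (c = -49*(49 + (-17 + 13)*(1/23)) = -49*(49 - 4*1/23) = -49*(49 - 4/23) = -49*1123/23 = -55027/23 ≈ -2392.5)
(c*36)*(-94) = -55027/23*36*(-94) = -1980972/23*(-94) = 186211368/23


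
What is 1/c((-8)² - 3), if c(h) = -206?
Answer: -1/206 ≈ -0.0048544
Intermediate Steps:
1/c((-8)² - 3) = 1/(-206) = -1/206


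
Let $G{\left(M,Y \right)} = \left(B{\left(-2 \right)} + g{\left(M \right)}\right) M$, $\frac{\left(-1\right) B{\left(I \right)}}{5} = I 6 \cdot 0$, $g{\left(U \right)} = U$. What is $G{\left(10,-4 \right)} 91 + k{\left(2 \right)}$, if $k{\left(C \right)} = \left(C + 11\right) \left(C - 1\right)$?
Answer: $9113$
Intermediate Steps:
$B{\left(I \right)} = 0$ ($B{\left(I \right)} = - 5 I 6 \cdot 0 = - 5 \cdot 6 I 0 = \left(-5\right) 0 = 0$)
$k{\left(C \right)} = \left(-1 + C\right) \left(11 + C\right)$ ($k{\left(C \right)} = \left(11 + C\right) \left(-1 + C\right) = \left(-1 + C\right) \left(11 + C\right)$)
$G{\left(M,Y \right)} = M^{2}$ ($G{\left(M,Y \right)} = \left(0 + M\right) M = M M = M^{2}$)
$G{\left(10,-4 \right)} 91 + k{\left(2 \right)} = 10^{2} \cdot 91 + \left(-11 + 2^{2} + 10 \cdot 2\right) = 100 \cdot 91 + \left(-11 + 4 + 20\right) = 9100 + 13 = 9113$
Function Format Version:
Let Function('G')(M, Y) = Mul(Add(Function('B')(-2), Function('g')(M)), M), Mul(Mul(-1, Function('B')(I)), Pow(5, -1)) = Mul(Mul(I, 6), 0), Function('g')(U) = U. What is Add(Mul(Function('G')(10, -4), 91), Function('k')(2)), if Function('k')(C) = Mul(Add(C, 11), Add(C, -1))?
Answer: 9113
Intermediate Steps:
Function('B')(I) = 0 (Function('B')(I) = Mul(-5, Mul(Mul(I, 6), 0)) = Mul(-5, Mul(Mul(6, I), 0)) = Mul(-5, 0) = 0)
Function('k')(C) = Mul(Add(-1, C), Add(11, C)) (Function('k')(C) = Mul(Add(11, C), Add(-1, C)) = Mul(Add(-1, C), Add(11, C)))
Function('G')(M, Y) = Pow(M, 2) (Function('G')(M, Y) = Mul(Add(0, M), M) = Mul(M, M) = Pow(M, 2))
Add(Mul(Function('G')(10, -4), 91), Function('k')(2)) = Add(Mul(Pow(10, 2), 91), Add(-11, Pow(2, 2), Mul(10, 2))) = Add(Mul(100, 91), Add(-11, 4, 20)) = Add(9100, 13) = 9113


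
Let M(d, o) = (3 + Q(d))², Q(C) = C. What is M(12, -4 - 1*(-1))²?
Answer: 50625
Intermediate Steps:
M(d, o) = (3 + d)²
M(12, -4 - 1*(-1))² = ((3 + 12)²)² = (15²)² = 225² = 50625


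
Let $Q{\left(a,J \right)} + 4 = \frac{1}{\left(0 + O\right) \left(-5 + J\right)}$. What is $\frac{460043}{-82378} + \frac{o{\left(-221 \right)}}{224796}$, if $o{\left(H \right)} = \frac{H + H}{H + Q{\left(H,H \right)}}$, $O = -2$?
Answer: $- \frac{202255185649135}{36217057439706} \approx -5.5845$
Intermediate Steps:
$Q{\left(a,J \right)} = -4 + \frac{1}{10 - 2 J}$ ($Q{\left(a,J \right)} = -4 + \frac{1}{\left(0 - 2\right) \left(-5 + J\right)} = -4 + \frac{1}{\left(-2\right) \left(-5 + J\right)} = -4 + \frac{1}{10 - 2 J}$)
$o{\left(H \right)} = \frac{2 H}{H + \frac{39 - 8 H}{2 \left(-5 + H\right)}}$ ($o{\left(H \right)} = \frac{H + H}{H + \frac{39 - 8 H}{2 \left(-5 + H\right)}} = \frac{2 H}{H + \frac{39 - 8 H}{2 \left(-5 + H\right)}}$)
$\frac{460043}{-82378} + \frac{o{\left(-221 \right)}}{224796} = \frac{460043}{-82378} + \frac{4 \left(-221\right) \frac{1}{39 - -3978 + 2 \left(-221\right)^{2}} \left(-5 - 221\right)}{224796} = 460043 \left(- \frac{1}{82378}\right) + 4 \left(-221\right) \frac{1}{39 + 3978 + 2 \cdot 48841} \left(-226\right) \frac{1}{224796} = - \frac{460043}{82378} + 4 \left(-221\right) \frac{1}{39 + 3978 + 97682} \left(-226\right) \frac{1}{224796} = - \frac{460043}{82378} + 4 \left(-221\right) \frac{1}{101699} \left(-226\right) \frac{1}{224796} = - \frac{460043}{82378} + \frac{15368}{7823} \cdot \frac{1}{224796} = - \frac{460043}{82378} + \frac{3842}{439644777} = - \frac{202255185649135}{36217057439706}$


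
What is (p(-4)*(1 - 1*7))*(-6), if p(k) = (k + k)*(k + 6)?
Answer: -576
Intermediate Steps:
p(k) = 2*k*(6 + k) (p(k) = (2*k)*(6 + k) = 2*k*(6 + k))
(p(-4)*(1 - 1*7))*(-6) = ((2*(-4)*(6 - 4))*(1 - 1*7))*(-6) = ((2*(-4)*2)*(1 - 7))*(-6) = -16*(-6)*(-6) = 96*(-6) = -576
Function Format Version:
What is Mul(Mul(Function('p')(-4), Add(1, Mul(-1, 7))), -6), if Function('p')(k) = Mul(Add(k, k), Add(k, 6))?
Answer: -576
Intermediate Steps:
Function('p')(k) = Mul(2, k, Add(6, k)) (Function('p')(k) = Mul(Mul(2, k), Add(6, k)) = Mul(2, k, Add(6, k)))
Mul(Mul(Function('p')(-4), Add(1, Mul(-1, 7))), -6) = Mul(Mul(Mul(2, -4, Add(6, -4)), Add(1, Mul(-1, 7))), -6) = Mul(Mul(Mul(2, -4, 2), Add(1, -7)), -6) = Mul(Mul(-16, -6), -6) = Mul(96, -6) = -576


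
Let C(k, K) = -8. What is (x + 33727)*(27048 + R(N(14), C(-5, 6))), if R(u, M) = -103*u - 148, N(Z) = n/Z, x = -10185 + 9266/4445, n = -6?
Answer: 19738583682704/31115 ≈ 6.3438e+8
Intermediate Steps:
x = -45263059/4445 (x = -10185 + 9266*(1/4445) = -10185 + 9266/4445 = -45263059/4445 ≈ -10183.)
N(Z) = -6/Z
R(u, M) = -148 - 103*u
(x + 33727)*(27048 + R(N(14), C(-5, 6))) = (-45263059/4445 + 33727)*(27048 + (-148 - (-618)/14)) = 104653456*(27048 + (-148 - (-618)/14))/4445 = 104653456*(27048 + (-148 - 103*(-3/7)))/4445 = 104653456*(27048 + (-148 + 309/7))/4445 = 104653456*(27048 - 727/7)/4445 = (104653456/4445)*(188609/7) = 19738583682704/31115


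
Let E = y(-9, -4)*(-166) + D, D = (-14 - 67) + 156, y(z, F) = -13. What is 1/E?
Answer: 1/2233 ≈ 0.00044783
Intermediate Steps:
D = 75 (D = -81 + 156 = 75)
E = 2233 (E = -13*(-166) + 75 = 2158 + 75 = 2233)
1/E = 1/2233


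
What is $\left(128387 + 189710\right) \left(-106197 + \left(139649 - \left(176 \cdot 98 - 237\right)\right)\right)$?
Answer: $5229832777$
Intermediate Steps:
$\left(128387 + 189710\right) \left(-106197 + \left(139649 - \left(176 \cdot 98 - 237\right)\right)\right) = 318097 \left(-106197 + \left(139649 - \left(17248 - 237\right)\right)\right) = 318097 \left(-106197 + \left(139649 - 17011\right)\right) = 318097 \left(-106197 + 122638\right) = 318097 \cdot 16441 = 5229832777$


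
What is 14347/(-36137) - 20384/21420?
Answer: -37283191/27644805 ≈ -1.3486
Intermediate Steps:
14347/(-36137) - 20384/21420 = 14347*(-1/36137) - 20384*1/21420 = -14347/36137 - 728/765 = -37283191/27644805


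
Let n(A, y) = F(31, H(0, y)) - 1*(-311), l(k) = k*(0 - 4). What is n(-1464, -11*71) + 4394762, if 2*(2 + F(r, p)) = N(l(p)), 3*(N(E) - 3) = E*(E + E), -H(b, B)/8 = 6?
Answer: 8814721/2 ≈ 4.4074e+6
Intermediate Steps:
H(b, B) = -48 (H(b, B) = -8*6 = -48)
l(k) = -4*k (l(k) = k*(-4) = -4*k)
N(E) = 3 + 2*E²/3 (N(E) = 3 + (E*(E + E))/3 = 3 + (E*(2*E))/3 = 3 + (2*E²)/3 = 3 + 2*E²/3)
F(r, p) = -½ + 16*p²/3 (F(r, p) = -2 + (3 + 2*(-4*p)²/3)/2 = -2 + (3 + 2*(16*p²)/3)/2 = -2 + (3 + 32*p²/3)/2 = -2 + (3/2 + 16*p²/3) = -½ + 16*p²/3)
n(A, y) = 25197/2 (n(A, y) = (-½ + (16/3)*(-48)²) - 1*(-311) = (-½ + (16/3)*2304) + 311 = (-½ + 12288) + 311 = 24575/2 + 311 = 25197/2)
n(-1464, -11*71) + 4394762 = 25197/2 + 4394762 = 8814721/2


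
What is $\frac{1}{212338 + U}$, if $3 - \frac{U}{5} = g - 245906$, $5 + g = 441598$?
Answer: $- \frac{1}{766082} \approx -1.3053 \cdot 10^{-6}$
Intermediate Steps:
$g = 441593$ ($g = -5 + 441598 = 441593$)
$U = -978420$ ($U = 15 - 5 \left(441593 - 245906\right) = 15 - 978435 = -978420$)
$\frac{1}{212338 + U} = \frac{1}{212338 - 978420} = \frac{1}{-766082} = - \frac{1}{766082}$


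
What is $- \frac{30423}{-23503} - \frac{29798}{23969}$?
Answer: $\frac{28866493}{563343407} \approx 0.051241$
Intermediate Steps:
$- \frac{30423}{-23503} - \frac{29798}{23969} = \left(-30423\right) \left(- \frac{1}{23503}\right) - \frac{29798}{23969} = \frac{30423}{23503} - \frac{29798}{23969} = \frac{28866493}{563343407}$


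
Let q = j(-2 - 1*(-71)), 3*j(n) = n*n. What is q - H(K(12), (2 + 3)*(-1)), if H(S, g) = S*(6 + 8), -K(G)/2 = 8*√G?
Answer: 1587 + 448*√3 ≈ 2363.0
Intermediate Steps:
j(n) = n²/3 (j(n) = (n*n)/3 = n²/3)
K(G) = -16*√G
q = 1587 (q = (-2 - 1*(-71))²/3 = (-2 + 71)²/3 = (⅓)*69² = (⅓)*4761 = 1587)
H(S, g) = 14*S (H(S, g) = S*14 = 14*S)
q - H(K(12), (2 + 3)*(-1)) = 1587 - 14*(-32*√3) = 1587 - (-448)*√3 = 1587 + 448*√3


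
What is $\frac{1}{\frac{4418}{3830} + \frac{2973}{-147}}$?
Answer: $- \frac{93835}{1789524} \approx -0.052436$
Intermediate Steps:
$\frac{1}{\frac{4418}{3830} + \frac{2973}{-147}} = \frac{1}{4418 \cdot \frac{1}{3830} + 2973 \left(- \frac{1}{147}\right)} = \frac{1}{\frac{2209}{1915} - \frac{991}{49}} = \frac{1}{- \frac{1789524}{93835}} = - \frac{93835}{1789524}$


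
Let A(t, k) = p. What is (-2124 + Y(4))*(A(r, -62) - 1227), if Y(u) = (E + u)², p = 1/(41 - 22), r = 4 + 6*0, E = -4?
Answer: 49514688/19 ≈ 2.6060e+6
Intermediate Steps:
r = 4 (r = 4 + 0 = 4)
p = 1/19 ≈ 0.052632
A(t, k) = 1/19
Y(u) = (-4 + u)²
(-2124 + Y(4))*(A(r, -62) - 1227) = (-2124 + (-4 + 4)²)*(1/19 - 1227) = (-2124 + 0²)*(-23312/19) = (-2124 + 0)*(-23312/19) = -2124*(-23312/19) = 49514688/19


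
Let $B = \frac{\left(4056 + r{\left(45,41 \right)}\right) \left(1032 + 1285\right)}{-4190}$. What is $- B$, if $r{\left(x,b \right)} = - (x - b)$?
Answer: $\frac{4694242}{2095} \approx 2240.7$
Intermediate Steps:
$r{\left(x,b \right)} = b - x$
$B = - \frac{4694242}{2095}$ ($B = \frac{\left(4056 + \left(41 - 45\right)\right) \left(1032 + 1285\right)}{-4190} = \left(4056 + \left(41 - 45\right)\right) 2317 \left(- \frac{1}{4190}\right) = \left(4056 - 4\right) 2317 \left(- \frac{1}{4190}\right) = 4052 \cdot 2317 \left(- \frac{1}{4190}\right) = 9388484 \left(- \frac{1}{4190}\right) = - \frac{4694242}{2095} \approx -2240.7$)
$- B = \left(-1\right) \left(- \frac{4694242}{2095}\right) = \frac{4694242}{2095}$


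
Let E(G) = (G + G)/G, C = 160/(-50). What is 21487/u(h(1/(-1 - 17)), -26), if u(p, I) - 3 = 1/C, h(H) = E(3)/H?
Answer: 343792/43 ≈ 7995.2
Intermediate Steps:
C = -16/5 (C = 160*(-1/50) = -16/5 ≈ -3.2000)
E(G) = 2 (E(G) = (2*G)/G = 2)
h(H) = 2/H
u(p, I) = 43/16 (u(p, I) = 3 + 1/(-16/5) = 3 - 5/16 = 43/16)
21487/u(h(1/(-1 - 17)), -26) = 21487/(43/16) = 21487*(16/43) = 343792/43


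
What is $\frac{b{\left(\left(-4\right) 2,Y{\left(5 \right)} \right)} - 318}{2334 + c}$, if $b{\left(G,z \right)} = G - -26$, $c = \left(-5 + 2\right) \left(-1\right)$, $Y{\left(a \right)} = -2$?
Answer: $- \frac{100}{779} \approx -0.12837$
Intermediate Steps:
$c = 3$ ($c = \left(-3\right) \left(-1\right) = 3$)
$b{\left(G,z \right)} = 26 + G$ ($b{\left(G,z \right)} = G + 26 = 26 + G$)
$\frac{b{\left(\left(-4\right) 2,Y{\left(5 \right)} \right)} - 318}{2334 + c} = \frac{\left(26 - 8\right) - 318}{2334 + 3} = \frac{\left(26 - 8\right) - 318}{2337} = \left(18 - 318\right) \frac{1}{2337} = \left(-300\right) \frac{1}{2337} = - \frac{100}{779}$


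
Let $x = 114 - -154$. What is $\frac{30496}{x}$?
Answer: $\frac{7624}{67} \approx 113.79$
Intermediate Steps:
$x = 268$ ($x = 114 + 154 = 268$)
$\frac{30496}{x} = \frac{30496}{268} = 30496 \cdot \frac{1}{268} = \frac{7624}{67}$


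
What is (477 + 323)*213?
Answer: 170400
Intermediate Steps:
(477 + 323)*213 = 800*213 = 170400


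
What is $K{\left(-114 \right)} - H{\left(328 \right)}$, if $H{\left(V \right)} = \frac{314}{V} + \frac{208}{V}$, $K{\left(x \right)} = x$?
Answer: $- \frac{18957}{164} \approx -115.59$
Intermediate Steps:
$H{\left(V \right)} = \frac{522}{V}$
$K{\left(-114 \right)} - H{\left(328 \right)} = -114 - \frac{522}{328} = -114 - 522 \cdot \frac{1}{328} = -114 - \frac{261}{164} = - \frac{18957}{164}$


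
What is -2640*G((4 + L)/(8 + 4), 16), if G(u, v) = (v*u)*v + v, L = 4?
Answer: -492800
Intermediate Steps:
G(u, v) = v + u*v**2 (G(u, v) = (u*v)*v + v = u*v**2 + v = v + u*v**2)
-2640*G((4 + L)/(8 + 4), 16) = -42240*(1 + ((4 + 4)/(8 + 4))*16) = -42240*(1 + (8/12)*16) = -42240*(1 + (8*(1/12))*16) = -42240*(1 + (2/3)*16) = -42240*(1 + 32/3) = -42240*35/3 = -2640*560/3 = -492800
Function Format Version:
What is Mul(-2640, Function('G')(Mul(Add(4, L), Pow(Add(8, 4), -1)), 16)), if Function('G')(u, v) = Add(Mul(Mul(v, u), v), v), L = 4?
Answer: -492800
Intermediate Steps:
Function('G')(u, v) = Add(v, Mul(u, Pow(v, 2))) (Function('G')(u, v) = Add(Mul(Mul(u, v), v), v) = Add(Mul(u, Pow(v, 2)), v) = Add(v, Mul(u, Pow(v, 2))))
Mul(-2640, Function('G')(Mul(Add(4, L), Pow(Add(8, 4), -1)), 16)) = Mul(-2640, Mul(16, Add(1, Mul(Mul(Add(4, 4), Pow(Add(8, 4), -1)), 16)))) = Mul(-2640, Mul(16, Add(1, Mul(Mul(8, Pow(12, -1)), 16)))) = Mul(-2640, Mul(16, Add(1, Mul(Mul(8, Rational(1, 12)), 16)))) = Mul(-2640, Mul(16, Add(1, Mul(Rational(2, 3), 16)))) = Mul(-2640, Mul(16, Add(1, Rational(32, 3)))) = Mul(-2640, Mul(16, Rational(35, 3))) = Mul(-2640, Rational(560, 3)) = -492800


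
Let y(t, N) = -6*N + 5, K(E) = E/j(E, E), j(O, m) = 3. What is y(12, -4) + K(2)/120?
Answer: 5221/180 ≈ 29.006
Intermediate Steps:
K(E) = E/3
y(t, N) = 5 - 6*N
y(12, -4) + K(2)/120 = (5 - 6*(-4)) + ((1/3)*2)/120 = (5 + 24) + (1/120)*(2/3) = 29 + 1/180 = 5221/180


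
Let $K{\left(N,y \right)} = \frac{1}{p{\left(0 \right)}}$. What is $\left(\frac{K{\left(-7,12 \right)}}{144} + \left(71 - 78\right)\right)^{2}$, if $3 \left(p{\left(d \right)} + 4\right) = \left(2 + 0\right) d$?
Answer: $\frac{16265089}{331776} \approx 49.024$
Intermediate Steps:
$p{\left(d \right)} = -4 + \frac{2 d}{3}$ ($p{\left(d \right)} = -4 + \frac{\left(2 + 0\right) d}{3} = -4 + \frac{2 d}{3}$)
$K{\left(N,y \right)} = - \frac{1}{4}$ ($K{\left(N,y \right)} = \frac{1}{-4 + \frac{2}{3} \cdot 0} = \frac{1}{-4 + 0} = \frac{1}{-4} = - \frac{1}{4}$)
$\left(\frac{K{\left(-7,12 \right)}}{144} + \left(71 - 78\right)\right)^{2} = \left(- \frac{1}{4 \cdot 144} + \left(71 - 78\right)\right)^{2} = \left(\left(- \frac{1}{4}\right) \frac{1}{144} + \left(71 - 78\right)\right)^{2} = \left(- \frac{1}{576} - 7\right)^{2} = \left(- \frac{4033}{576}\right)^{2} = \frac{16265089}{331776}$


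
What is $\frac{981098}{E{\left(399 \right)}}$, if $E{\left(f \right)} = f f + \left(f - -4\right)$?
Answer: $\frac{490549}{79802} \approx 6.1471$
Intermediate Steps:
$E{\left(f \right)} = 4 + f + f^{2}$ ($E{\left(f \right)} = f^{2} + \left(f + 4\right) = f^{2} + \left(4 + f\right) = 4 + f + f^{2}$)
$\frac{981098}{E{\left(399 \right)}} = \frac{981098}{4 + 399 + 399^{2}} = \frac{981098}{4 + 399 + 159201} = \frac{981098}{159604} = 981098 \cdot \frac{1}{159604} = \frac{490549}{79802}$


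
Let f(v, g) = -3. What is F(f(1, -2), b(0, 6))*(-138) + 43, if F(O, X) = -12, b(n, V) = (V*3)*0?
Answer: 1699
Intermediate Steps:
b(n, V) = 0 (b(n, V) = (3*V)*0 = 0)
F(f(1, -2), b(0, 6))*(-138) + 43 = -12*(-138) + 43 = 1656 + 43 = 1699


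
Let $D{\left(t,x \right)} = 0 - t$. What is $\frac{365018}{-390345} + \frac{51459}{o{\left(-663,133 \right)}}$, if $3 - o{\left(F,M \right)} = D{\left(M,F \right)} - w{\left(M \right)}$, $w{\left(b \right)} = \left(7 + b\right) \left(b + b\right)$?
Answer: $\frac{6443850587}{14589534720} \approx 0.44168$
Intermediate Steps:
$w{\left(b \right)} = 2 b \left(7 + b\right)$ ($w{\left(b \right)} = \left(7 + b\right) 2 b = 2 b \left(7 + b\right)$)
$D{\left(t,x \right)} = - t$
$o{\left(F,M \right)} = 3 + M + 2 M \left(7 + M\right)$ ($o{\left(F,M \right)} = 3 - \left(- M - 2 M \left(7 + M\right)\right) = 3 + \left(M + 2 M \left(7 + M\right)\right) = 3 + M + 2 M \left(7 + M\right)$)
$\frac{365018}{-390345} + \frac{51459}{o{\left(-663,133 \right)}} = \frac{365018}{-390345} + \frac{51459}{3 + 133 + 2 \cdot 133 \left(7 + 133\right)} = 365018 \left(- \frac{1}{390345}\right) + \frac{51459}{3 + 133 + 2 \cdot 133 \cdot 140} = - \frac{365018}{390345} + \frac{51459}{3 + 133 + 37240} = - \frac{365018}{390345} + \frac{51459}{37376} = \frac{6443850587}{14589534720}$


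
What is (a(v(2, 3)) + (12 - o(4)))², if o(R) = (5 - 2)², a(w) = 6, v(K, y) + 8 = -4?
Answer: 81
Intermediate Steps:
v(K, y) = -12 (v(K, y) = -8 - 4 = -12)
o(R) = 9 (o(R) = 3² = 9)
(a(v(2, 3)) + (12 - o(4)))² = (6 + (12 - 1*9))² = (6 + (12 - 9))² = (6 + 3)² = 9² = 81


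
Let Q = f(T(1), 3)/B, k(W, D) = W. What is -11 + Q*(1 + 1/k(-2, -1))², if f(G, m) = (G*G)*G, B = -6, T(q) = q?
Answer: -265/24 ≈ -11.042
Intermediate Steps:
f(G, m) = G³ (f(G, m) = G²*G = G³)
Q = -⅙ (Q = 1³/(-6) = 1*(-⅙) = -⅙ ≈ -0.16667)
-11 + Q*(1 + 1/k(-2, -1))² = -11 - (1 + 1/(-2))²/6 = -11 - (1 - ½)²/6 = -11 - (½)²/6 = -11 - ⅙*¼ = -11 - 1/24 = -265/24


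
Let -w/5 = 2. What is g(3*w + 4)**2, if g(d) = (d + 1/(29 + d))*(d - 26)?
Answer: 16032016/9 ≈ 1.7813e+6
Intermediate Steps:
w = -10 (w = -5*2 = -10)
g(d) = (-26 + d)*(d + 1/(29 + d)) (g(d) = (d + 1/(29 + d))*(-26 + d) = (-26 + d)*(d + 1/(29 + d)))
g(3*w + 4)**2 = ((-26 + (3*(-10) + 4)**3 - 753*(3*(-10) + 4) + 3*(3*(-10) + 4)**2)/(29 + (3*(-10) + 4)))**2 = ((-26 + (-30 + 4)**3 - 753*(-30 + 4) + 3*(-30 + 4)**2)/(29 + (-30 + 4)))**2 = ((-26 + (-26)**3 - 753*(-26) + 3*(-26)**2)/(29 - 26))**2 = ((-26 - 17576 + 19578 + 3*676)/3)**2 = ((-26 - 17576 + 19578 + 2028)/3)**2 = ((1/3)*4004)**2 = (4004/3)**2 = 16032016/9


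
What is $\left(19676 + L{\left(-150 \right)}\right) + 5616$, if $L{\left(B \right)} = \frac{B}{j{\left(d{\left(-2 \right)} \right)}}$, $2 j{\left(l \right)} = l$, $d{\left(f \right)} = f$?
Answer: $25442$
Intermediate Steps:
$j{\left(l \right)} = \frac{l}{2}$
$L{\left(B \right)} = - B$ ($L{\left(B \right)} = \frac{B}{\frac{1}{2} \left(-2\right)} = \frac{B}{-1} = B \left(-1\right) = - B$)
$\left(19676 + L{\left(-150 \right)}\right) + 5616 = \left(19676 - -150\right) + 5616 = \left(19676 + 150\right) + 5616 = 19826 + 5616 = 25442$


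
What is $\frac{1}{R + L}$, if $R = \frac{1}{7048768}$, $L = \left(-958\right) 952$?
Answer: $- \frac{7048768}{6428589196287} \approx -1.0965 \cdot 10^{-6}$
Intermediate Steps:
$L = -912016$
$R = \frac{1}{7048768} \approx 1.4187 \cdot 10^{-7}$
$\frac{1}{R + L} = \frac{1}{\frac{1}{7048768} - 912016} = \frac{1}{- \frac{6428589196287}{7048768}} = - \frac{7048768}{6428589196287}$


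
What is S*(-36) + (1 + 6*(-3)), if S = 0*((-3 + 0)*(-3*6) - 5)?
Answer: -17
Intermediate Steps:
S = 0 (S = 0*(-3*(-18) - 5) = 0*(54 - 5) = 0*49 = 0)
S*(-36) + (1 + 6*(-3)) = 0*(-36) + (1 + 6*(-3)) = 0 + (1 - 18) = 0 - 17 = -17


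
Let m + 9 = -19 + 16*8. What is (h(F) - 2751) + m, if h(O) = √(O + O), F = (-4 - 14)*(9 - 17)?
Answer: -2651 + 12*√2 ≈ -2634.0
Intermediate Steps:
F = 144 (F = -18*(-8) = 144)
m = 100 (m = -9 + (-19 + 16*8) = -9 + (-19 + 128) = -9 + 109 = 100)
h(O) = √2*√O (h(O) = √(2*O) = √2*√O)
(h(F) - 2751) + m = (√2*√144 - 2751) + 100 = (√2*12 - 2751) + 100 = (12*√2 - 2751) + 100 = (-2751 + 12*√2) + 100 = -2651 + 12*√2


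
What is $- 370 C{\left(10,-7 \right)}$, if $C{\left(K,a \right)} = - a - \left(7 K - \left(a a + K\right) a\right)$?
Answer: $176120$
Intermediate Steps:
$C{\left(K,a \right)} = - a - 7 K + a \left(K + a^{2}\right)$ ($C{\left(K,a \right)} = - a - \left(7 K - \left(a^{2} + K\right) a\right) = - a - \left(7 K - \left(K + a^{2}\right) a\right) = - a - \left(7 K - a \left(K + a^{2}\right)\right) = - a - 7 K + a \left(K + a^{2}\right)$)
$- 370 C{\left(10,-7 \right)} = - 370 \left(\left(-7\right)^{3} - -7 - 70 + 10 \left(-7\right)\right) = - 370 \left(-343 + 7 - 70 - 70\right) = \left(-370\right) \left(-476\right) = 176120$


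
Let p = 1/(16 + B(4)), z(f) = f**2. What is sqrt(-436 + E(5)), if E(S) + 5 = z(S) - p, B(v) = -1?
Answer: 79*I*sqrt(15)/15 ≈ 20.398*I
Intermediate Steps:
p = 1/15 (p = 1/(16 - 1) = 1/15 ≈ 0.066667)
E(S) = -76/15 + S**2 (E(S) = -5 + (S**2 - 1*1/15) = -5 + (S**2 - 1/15) = -5 + (-1/15 + S**2) = -76/15 + S**2)
sqrt(-436 + E(5)) = sqrt(-436 + (-76/15 + 5**2)) = sqrt(-436 + (-76/15 + 25)) = sqrt(-436 + 299/15) = sqrt(-6241/15) = 79*I*sqrt(15)/15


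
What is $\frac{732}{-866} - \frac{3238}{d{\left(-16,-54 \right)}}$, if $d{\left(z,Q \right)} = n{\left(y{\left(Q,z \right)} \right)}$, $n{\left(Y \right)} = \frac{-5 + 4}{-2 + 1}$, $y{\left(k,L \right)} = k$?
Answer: $- \frac{1402420}{433} \approx -3238.8$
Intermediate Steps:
$n{\left(Y \right)} = 1$ ($n{\left(Y \right)} = - \frac{1}{-1} = \left(-1\right) \left(-1\right) = 1$)
$d{\left(z,Q \right)} = 1$
$\frac{732}{-866} - \frac{3238}{d{\left(-16,-54 \right)}} = \frac{732}{-866} - \frac{3238}{1} = 732 \left(- \frac{1}{866}\right) - 3238 = - \frac{366}{433} - 3238 = - \frac{1402420}{433}$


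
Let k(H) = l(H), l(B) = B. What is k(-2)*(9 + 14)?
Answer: -46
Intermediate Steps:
k(H) = H
k(-2)*(9 + 14) = -2*(9 + 14) = -2*23 = -46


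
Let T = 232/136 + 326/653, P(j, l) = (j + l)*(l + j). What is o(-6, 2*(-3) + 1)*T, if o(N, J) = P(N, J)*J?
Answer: -14809795/11101 ≈ -1334.1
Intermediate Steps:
P(j, l) = (j + l)**2 (P(j, l) = (j + l)*(j + l) = (j + l)**2)
o(N, J) = J*(J + N)**2 (o(N, J) = (N + J)**2*J = (J + N)**2*J = J*(J + N)**2)
T = 24479/11101 (T = 232*(1/136) + 326*(1/653) = 29/17 + 326/653 = 24479/11101 ≈ 2.2051)
o(-6, 2*(-3) + 1)*T = ((2*(-3) + 1)*((2*(-3) + 1) - 6)**2)*(24479/11101) = ((-6 + 1)*((-6 + 1) - 6)**2)*(24479/11101) = -5*(-5 - 6)**2*(24479/11101) = -5*(-11)**2*(24479/11101) = -5*121*(24479/11101) = -605*24479/11101 = -14809795/11101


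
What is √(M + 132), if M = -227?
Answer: I*√95 ≈ 9.7468*I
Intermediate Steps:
√(M + 132) = √(-227 + 132) = √(-95) = I*√95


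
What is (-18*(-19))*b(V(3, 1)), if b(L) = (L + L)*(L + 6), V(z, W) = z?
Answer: 18468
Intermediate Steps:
b(L) = 2*L*(6 + L) (b(L) = (2*L)*(6 + L) = 2*L*(6 + L))
(-18*(-19))*b(V(3, 1)) = (-18*(-19))*(2*3*(6 + 3)) = 342*(2*3*9) = 342*54 = 18468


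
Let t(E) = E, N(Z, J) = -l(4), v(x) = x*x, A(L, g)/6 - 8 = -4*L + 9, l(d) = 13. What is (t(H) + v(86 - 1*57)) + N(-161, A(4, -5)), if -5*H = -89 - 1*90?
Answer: 4319/5 ≈ 863.80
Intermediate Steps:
A(L, g) = 102 - 24*L (A(L, g) = 48 + 6*(-4*L + 9) = 48 + 6*(9 - 4*L) = 48 + (54 - 24*L) = 102 - 24*L)
v(x) = x**2
H = 179/5 (H = -(-89 - 1*90)/5 = -(-89 - 90)/5 = -1/5*(-179) = 179/5 ≈ 35.800)
N(Z, J) = -13 (N(Z, J) = -1*13 = -13)
(t(H) + v(86 - 1*57)) + N(-161, A(4, -5)) = (179/5 + (86 - 1*57)**2) - 13 = (179/5 + (86 - 57)**2) - 13 = (179/5 + 29**2) - 13 = (179/5 + 841) - 13 = 4384/5 - 13 = 4319/5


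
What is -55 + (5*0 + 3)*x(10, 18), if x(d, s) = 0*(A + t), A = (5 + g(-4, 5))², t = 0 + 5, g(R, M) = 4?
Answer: -55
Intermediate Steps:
t = 5
A = 81 (A = (5 + 4)² = 9² = 81)
x(d, s) = 0 (x(d, s) = 0*(81 + 5) = 0*86 = 0)
-55 + (5*0 + 3)*x(10, 18) = -55 + (5*0 + 3)*0 = -55 + (0 + 3)*0 = -55 + 3*0 = -55 + 0 = -55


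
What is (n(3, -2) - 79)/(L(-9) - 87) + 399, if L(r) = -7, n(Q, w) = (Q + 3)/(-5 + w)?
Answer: 263101/658 ≈ 399.85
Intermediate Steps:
n(Q, w) = (3 + Q)/(-5 + w)
(n(3, -2) - 79)/(L(-9) - 87) + 399 = ((3 + 3)/(-5 - 2) - 79)/(-7 - 87) + 399 = (6/(-7) - 79)/(-94) + 399 = (-1/7*6 - 79)*(-1/94) + 399 = (-6/7 - 79)*(-1/94) + 399 = -559/7*(-1/94) + 399 = 559/658 + 399 = 263101/658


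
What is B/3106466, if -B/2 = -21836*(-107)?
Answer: -2336452/1553233 ≈ -1.5043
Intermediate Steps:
B = -4672904 (B = -(-43672)*(-107) = -2*2336452 = -4672904)
B/3106466 = -4672904/3106466 = -4672904*1/3106466 = -2336452/1553233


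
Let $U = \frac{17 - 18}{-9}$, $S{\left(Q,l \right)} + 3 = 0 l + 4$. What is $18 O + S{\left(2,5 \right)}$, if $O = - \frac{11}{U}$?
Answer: $-1781$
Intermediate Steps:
$S{\left(Q,l \right)} = 1$ ($S{\left(Q,l \right)} = -3 + \left(0 l + 4\right) = -3 + \left(0 + 4\right) = -3 + 4 = 1$)
$U = \frac{1}{9}$ ($U = \left(17 - 18\right) \left(- \frac{1}{9}\right) = \left(-1\right) \left(- \frac{1}{9}\right) = \frac{1}{9} \approx 0.11111$)
$O = -99$ ($O = - 11 \frac{1}{\frac{1}{9}} = \left(-11\right) 9 = -99$)
$18 O + S{\left(2,5 \right)} = 18 \left(-99\right) + 1 = -1782 + 1 = -1781$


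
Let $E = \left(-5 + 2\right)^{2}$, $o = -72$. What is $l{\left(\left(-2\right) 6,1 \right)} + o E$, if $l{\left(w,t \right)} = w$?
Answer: $-660$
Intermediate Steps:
$E = 9$ ($E = \left(-3\right)^{2} = 9$)
$l{\left(\left(-2\right) 6,1 \right)} + o E = \left(-2\right) 6 - 648 = -12 - 648 = -660$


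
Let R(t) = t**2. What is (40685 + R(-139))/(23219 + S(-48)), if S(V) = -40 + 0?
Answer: 60006/23179 ≈ 2.5888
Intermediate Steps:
S(V) = -40
(40685 + R(-139))/(23219 + S(-48)) = (40685 + (-139)**2)/(23219 - 40) = (40685 + 19321)/23179 = 60006*(1/23179) = 60006/23179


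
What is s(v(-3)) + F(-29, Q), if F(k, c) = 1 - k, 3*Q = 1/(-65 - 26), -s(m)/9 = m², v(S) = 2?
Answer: -6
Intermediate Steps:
s(m) = -9*m²
Q = -1/273 (Q = 1/(3*(-65 - 26)) = (⅓)/(-91) = (⅓)*(-1/91) = -1/273 ≈ -0.0036630)
s(v(-3)) + F(-29, Q) = -9*2² + (1 - 1*(-29)) = -9*4 + (1 + 29) = -36 + 30 = -6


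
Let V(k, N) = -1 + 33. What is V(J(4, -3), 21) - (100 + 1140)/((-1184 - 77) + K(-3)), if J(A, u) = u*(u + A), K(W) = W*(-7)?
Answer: 33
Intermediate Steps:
K(W) = -7*W
J(A, u) = u*(A + u)
V(k, N) = 32
V(J(4, -3), 21) - (100 + 1140)/((-1184 - 77) + K(-3)) = 32 - (100 + 1140)/((-1184 - 77) - 7*(-3)) = 32 - 1240/(-1261 + 21) = 32 - 1240/(-1240) = 32 - 1240*(-1)/1240 = 32 - 1*(-1) = 32 + 1 = 33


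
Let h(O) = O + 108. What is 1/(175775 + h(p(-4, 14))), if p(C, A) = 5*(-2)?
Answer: 1/175873 ≈ 5.6859e-6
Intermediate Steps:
p(C, A) = -10
h(O) = 108 + O
1/(175775 + h(p(-4, 14))) = 1/(175775 + (108 - 10)) = 1/(175775 + 98) = 1/175873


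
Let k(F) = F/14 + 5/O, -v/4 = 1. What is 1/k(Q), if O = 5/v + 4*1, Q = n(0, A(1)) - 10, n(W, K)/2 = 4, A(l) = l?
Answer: 77/129 ≈ 0.59690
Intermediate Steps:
v = -4 (v = -4*1 = -4)
n(W, K) = 8 (n(W, K) = 2*4 = 8)
Q = -2 (Q = 8 - 10 = -2)
O = 11/4 (O = 5/(-4) + 4*1 = 5*(-1/4) + 4 = -5/4 + 4 = 11/4 ≈ 2.7500)
k(F) = 20/11 + F/14 (k(F) = F/14 + 5/(11/4) = F*(1/14) + 5*(4/11) = F/14 + 20/11 = 20/11 + F/14)
1/k(Q) = 1/(20/11 + (1/14)*(-2)) = 1/(20/11 - 1/7) = 1/(129/77) = 77/129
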